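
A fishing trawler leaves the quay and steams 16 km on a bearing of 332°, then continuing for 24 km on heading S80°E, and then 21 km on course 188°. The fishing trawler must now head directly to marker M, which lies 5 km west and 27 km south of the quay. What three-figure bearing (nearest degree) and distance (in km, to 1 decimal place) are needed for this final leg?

Leg 1 (332°, 16 km): east 16 sin 332° = -7.51, north 16 cos 332° = 14.13
Leg 2 (S80°E, 24 km): east 24 sin 100° = 23.64, north 24 cos 100° = -4.17
Leg 3 (188°, 21 km): east 21 sin 188° = -2.92, north 21 cos 188° = -20.80
Current position: (13.20, -10.84). Target: (-5, -27). Remaining: Δeast = -18.20, Δnorth = -16.16.
Bearing = atan2(-18.20, -16.16) mod 360° = 228.39°; distance = √((-18.20)² + (-16.16)²) = 24.343 km.

228°, 24.3 km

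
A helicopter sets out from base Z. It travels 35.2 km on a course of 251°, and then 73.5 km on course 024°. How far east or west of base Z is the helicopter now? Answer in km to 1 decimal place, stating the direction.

3.4 km west

Leg 1 (251°, 35.2 km): east 35.2 sin 251° = -33.28, north 35.2 cos 251° = -11.46
Leg 2 (024°, 73.5 km): east 73.5 sin 24° = 29.90, north 73.5 cos 24° = 67.15
Net east component: -3.39 km.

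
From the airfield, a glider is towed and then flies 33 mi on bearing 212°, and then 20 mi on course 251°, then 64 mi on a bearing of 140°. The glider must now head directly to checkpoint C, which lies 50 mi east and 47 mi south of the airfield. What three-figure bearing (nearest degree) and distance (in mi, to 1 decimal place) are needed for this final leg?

051°, 58.2 mi

Leg 1 (212°, 33 mi): east 33 sin 212° = -17.49, north 33 cos 212° = -27.99
Leg 2 (251°, 20 mi): east 20 sin 251° = -18.91, north 20 cos 251° = -6.51
Leg 3 (140°, 64 mi): east 64 sin 140° = 41.14, north 64 cos 140° = -49.03
Current position: (4.74, -83.52). Target: (50, -47). Remaining: Δeast = 45.26, Δnorth = 36.52.
Bearing = atan2(45.26, 36.52) mod 360° = 51.10°; distance = √((45.26)² + (36.52)²) = 58.158 mi.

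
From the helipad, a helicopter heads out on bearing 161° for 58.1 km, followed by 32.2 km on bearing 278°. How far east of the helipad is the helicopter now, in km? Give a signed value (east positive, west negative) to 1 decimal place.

Leg 1 (161°, 58.1 km): east 58.1 sin 161° = 18.92, north 58.1 cos 161° = -54.93
Leg 2 (278°, 32.2 km): east 32.2 sin 278° = -31.89, north 32.2 cos 278° = 4.48
Net east component: -12.97 km.

-13.0 km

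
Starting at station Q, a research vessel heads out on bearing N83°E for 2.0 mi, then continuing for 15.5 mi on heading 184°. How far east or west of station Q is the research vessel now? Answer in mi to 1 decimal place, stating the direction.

Leg 1 (N83°E, 2.0 mi): east 2.0 sin 83° = 1.99, north 2.0 cos 83° = 0.24
Leg 2 (184°, 15.5 mi): east 15.5 sin 184° = -1.08, north 15.5 cos 184° = -15.46
Net east component: 0.90 mi.

0.9 mi east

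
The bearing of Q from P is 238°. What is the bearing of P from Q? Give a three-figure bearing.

058°

Back-bearing = 238° − 180° = 058°.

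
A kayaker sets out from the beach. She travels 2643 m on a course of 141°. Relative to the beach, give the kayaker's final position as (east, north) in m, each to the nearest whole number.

Leg 1 (141°, 2643 m): east 2643 sin 141° = 1663.29, north 2643 cos 141° = -2054.00
Summing: 1663.29 m east, -2054.00 m north → (1663, -2054).

(1663, -2054)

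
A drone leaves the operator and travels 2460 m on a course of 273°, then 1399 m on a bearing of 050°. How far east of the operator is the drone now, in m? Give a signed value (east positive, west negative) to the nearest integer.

Leg 1 (273°, 2460 m): east 2460 sin 273° = -2456.63, north 2460 cos 273° = 128.75
Leg 2 (050°, 1399 m): east 1399 sin 50° = 1071.70, north 1399 cos 50° = 899.26
Net east component: -1384.93 m.

-1385 m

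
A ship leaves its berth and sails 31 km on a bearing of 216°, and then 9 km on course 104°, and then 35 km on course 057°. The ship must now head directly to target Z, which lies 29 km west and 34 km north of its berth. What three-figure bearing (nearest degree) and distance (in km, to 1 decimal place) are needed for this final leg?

Leg 1 (216°, 31 km): east 31 sin 216° = -18.22, north 31 cos 216° = -25.08
Leg 2 (104°, 9 km): east 9 sin 104° = 8.73, north 9 cos 104° = -2.18
Leg 3 (057°, 35 km): east 35 sin 57° = 29.35, north 35 cos 57° = 19.06
Current position: (19.86, -8.19). Target: (-29, 34). Remaining: Δeast = -48.86, Δnorth = 42.19.
Bearing = atan2(-48.86, 42.19) mod 360° = 310.81°; distance = √((-48.86)² + (42.19)²) = 64.561 km.

311°, 64.6 km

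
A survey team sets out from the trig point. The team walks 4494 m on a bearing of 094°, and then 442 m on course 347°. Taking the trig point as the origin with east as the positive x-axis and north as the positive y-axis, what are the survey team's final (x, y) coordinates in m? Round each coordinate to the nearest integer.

Leg 1 (094°, 4494 m): east 4494 sin 94° = 4483.05, north 4494 cos 94° = -313.49
Leg 2 (347°, 442 m): east 442 sin 347° = -99.43, north 442 cos 347° = 430.67
Summing: 4383.62 m east, 117.19 m north → (4384, 117).

(4384, 117)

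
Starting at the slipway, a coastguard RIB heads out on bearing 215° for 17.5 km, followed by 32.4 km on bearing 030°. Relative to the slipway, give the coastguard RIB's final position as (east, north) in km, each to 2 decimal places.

Leg 1 (215°, 17.5 km): east 17.5 sin 215° = -10.04, north 17.5 cos 215° = -14.34
Leg 2 (030°, 32.4 km): east 32.4 sin 30° = 16.20, north 32.4 cos 30° = 28.06
Summing: 6.16 km east, 13.72 km north → (6.16, 13.72).

(6.16, 13.72)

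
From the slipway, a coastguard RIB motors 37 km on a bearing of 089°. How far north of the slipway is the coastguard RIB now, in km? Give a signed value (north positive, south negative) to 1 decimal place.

Leg 1 (089°, 37 km): east 37 sin 89° = 36.99, north 37 cos 89° = 0.65
Net north component: 0.65 km.

0.6 km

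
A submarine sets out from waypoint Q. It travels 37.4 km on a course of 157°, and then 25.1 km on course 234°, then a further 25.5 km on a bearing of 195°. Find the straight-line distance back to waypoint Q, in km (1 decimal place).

74.8 km

Leg 1 (157°, 37.4 km): east 37.4 sin 157° = 14.61, north 37.4 cos 157° = -34.43
Leg 2 (234°, 25.1 km): east 25.1 sin 234° = -20.31, north 25.1 cos 234° = -14.75
Leg 3 (195°, 25.5 km): east 25.5 sin 195° = -6.60, north 25.5 cos 195° = -24.63
Net: -12.29 east, -73.81 north. Distance = √((-12.29)² + (-73.81)²) = 74.828 km.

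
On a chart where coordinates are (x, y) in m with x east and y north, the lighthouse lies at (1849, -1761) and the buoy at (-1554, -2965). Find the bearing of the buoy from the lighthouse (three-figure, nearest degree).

251°

Δeast = -1554 − 1849 = -3403.00; Δnorth = -2965 − -1761 = -1204.00.
Bearing = atan2(Δeast, Δnorth) mod 360° = 250.52° ≈ 251°.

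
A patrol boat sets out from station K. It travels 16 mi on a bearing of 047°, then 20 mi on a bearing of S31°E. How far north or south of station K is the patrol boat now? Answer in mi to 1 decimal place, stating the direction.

Leg 1 (047°, 16 mi): east 16 sin 47° = 11.70, north 16 cos 47° = 10.91
Leg 2 (S31°E, 20 mi): east 20 sin 149° = 10.30, north 20 cos 149° = -17.14
Net north component: -6.23 mi.

6.2 mi south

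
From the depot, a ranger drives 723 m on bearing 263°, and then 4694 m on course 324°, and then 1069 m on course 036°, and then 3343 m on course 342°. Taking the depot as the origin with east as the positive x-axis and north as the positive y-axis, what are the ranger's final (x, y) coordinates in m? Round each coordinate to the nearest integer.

Leg 1 (263°, 723 m): east 723 sin 263° = -717.61, north 723 cos 263° = -88.11
Leg 2 (324°, 4694 m): east 4694 sin 324° = -2759.06, north 4694 cos 324° = 3797.53
Leg 3 (036°, 1069 m): east 1069 sin 36° = 628.34, north 1069 cos 36° = 864.84
Leg 4 (342°, 3343 m): east 3343 sin 342° = -1033.04, north 3343 cos 342° = 3179.38
Summing: -3881.38 m east, 7753.64 m north → (-3881, 7754).

(-3881, 7754)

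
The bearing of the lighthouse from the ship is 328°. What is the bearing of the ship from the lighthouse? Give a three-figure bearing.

148°

Back-bearing = 328° − 180° = 148°.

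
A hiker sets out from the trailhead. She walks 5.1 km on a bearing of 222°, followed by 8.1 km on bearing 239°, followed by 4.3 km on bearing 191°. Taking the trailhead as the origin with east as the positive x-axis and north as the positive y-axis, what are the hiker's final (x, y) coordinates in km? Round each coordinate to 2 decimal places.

(-11.18, -12.18)

Leg 1 (222°, 5.1 km): east 5.1 sin 222° = -3.41, north 5.1 cos 222° = -3.79
Leg 2 (239°, 8.1 km): east 8.1 sin 239° = -6.94, north 8.1 cos 239° = -4.17
Leg 3 (191°, 4.3 km): east 4.3 sin 191° = -0.82, north 4.3 cos 191° = -4.22
Summing: -11.18 km east, -12.18 km north → (-11.18, -12.18).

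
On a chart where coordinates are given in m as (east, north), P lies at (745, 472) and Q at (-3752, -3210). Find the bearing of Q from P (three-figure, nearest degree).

Δeast = -3752 − 745 = -4497.00; Δnorth = -3210 − 472 = -3682.00.
Bearing = atan2(Δeast, Δnorth) mod 360° = 230.69° ≈ 231°.

231°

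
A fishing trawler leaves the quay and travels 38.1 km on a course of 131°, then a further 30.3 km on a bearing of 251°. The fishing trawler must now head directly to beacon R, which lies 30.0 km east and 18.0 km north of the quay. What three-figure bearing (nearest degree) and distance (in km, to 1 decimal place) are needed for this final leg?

029°, 60.7 km

Leg 1 (131°, 38.1 km): east 38.1 sin 131° = 28.75, north 38.1 cos 131° = -25.00
Leg 2 (251°, 30.3 km): east 30.3 sin 251° = -28.65, north 30.3 cos 251° = -9.86
Current position: (0.11, -34.86). Target: (30.0, 18.0). Remaining: Δeast = 29.89, Δnorth = 52.86.
Bearing = atan2(29.89, 52.86) mod 360° = 29.49°; distance = √((29.89)² + (52.86)²) = 60.728 km.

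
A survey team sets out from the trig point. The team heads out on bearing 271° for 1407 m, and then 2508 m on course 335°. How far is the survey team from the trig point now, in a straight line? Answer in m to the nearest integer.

Leg 1 (271°, 1407 m): east 1407 sin 271° = -1406.79, north 1407 cos 271° = 24.56
Leg 2 (335°, 2508 m): east 2508 sin 335° = -1059.93, north 2508 cos 335° = 2273.02
Net: -2466.71 east, 2297.58 north. Distance = √((-2466.71)² + (2297.58)²) = 3370.982 m.

3371 m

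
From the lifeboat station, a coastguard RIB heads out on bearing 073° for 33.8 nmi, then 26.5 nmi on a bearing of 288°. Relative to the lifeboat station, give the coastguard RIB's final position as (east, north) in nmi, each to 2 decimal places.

(7.12, 18.07)

Leg 1 (073°, 33.8 nmi): east 33.8 sin 73° = 32.32, north 33.8 cos 73° = 9.88
Leg 2 (288°, 26.5 nmi): east 26.5 sin 288° = -25.20, north 26.5 cos 288° = 8.19
Summing: 7.12 nmi east, 18.07 nmi north → (7.12, 18.07).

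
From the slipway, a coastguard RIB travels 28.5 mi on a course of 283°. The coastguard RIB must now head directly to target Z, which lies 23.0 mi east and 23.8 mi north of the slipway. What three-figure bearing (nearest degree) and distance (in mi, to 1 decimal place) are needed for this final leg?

071°, 53.7 mi

Leg 1 (283°, 28.5 mi): east 28.5 sin 283° = -27.77, north 28.5 cos 283° = 6.41
Current position: (-27.77, 6.41). Target: (23.0, 23.8). Remaining: Δeast = 50.77, Δnorth = 17.39.
Bearing = atan2(50.77, 17.39) mod 360° = 71.09°; distance = √((50.77)² + (17.39)²) = 53.665 mi.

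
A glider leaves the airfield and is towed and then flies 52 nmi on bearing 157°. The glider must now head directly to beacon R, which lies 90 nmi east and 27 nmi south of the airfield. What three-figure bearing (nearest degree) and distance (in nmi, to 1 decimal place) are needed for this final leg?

Leg 1 (157°, 52 nmi): east 52 sin 157° = 20.32, north 52 cos 157° = -47.87
Current position: (20.32, -47.87). Target: (90, -27). Remaining: Δeast = 69.68, Δnorth = 20.87.
Bearing = atan2(69.68, 20.87) mod 360° = 73.33°; distance = √((69.68)² + (20.87)²) = 72.739 nmi.

073°, 72.7 nmi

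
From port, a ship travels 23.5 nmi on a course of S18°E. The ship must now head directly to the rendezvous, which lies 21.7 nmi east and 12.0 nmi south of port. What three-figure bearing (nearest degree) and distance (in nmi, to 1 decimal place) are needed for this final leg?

054°, 17.8 nmi

Leg 1 (S18°E, 23.5 nmi): east 23.5 sin 162° = 7.26, north 23.5 cos 162° = -22.35
Current position: (7.26, -22.35). Target: (21.7, -12.0). Remaining: Δeast = 14.44, Δnorth = 10.35.
Bearing = atan2(14.44, 10.35) mod 360° = 54.37°; distance = √((14.44)² + (10.35)²) = 17.765 nmi.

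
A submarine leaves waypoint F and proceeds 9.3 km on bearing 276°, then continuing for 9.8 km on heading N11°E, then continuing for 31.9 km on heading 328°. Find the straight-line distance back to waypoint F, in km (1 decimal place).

44.8 km

Leg 1 (276°, 9.3 km): east 9.3 sin 276° = -9.25, north 9.3 cos 276° = 0.97
Leg 2 (N11°E, 9.8 km): east 9.8 sin 11° = 1.87, north 9.8 cos 11° = 9.62
Leg 3 (328°, 31.9 km): east 31.9 sin 328° = -16.90, north 31.9 cos 328° = 27.05
Net: -24.28 east, 37.64 north. Distance = √((-24.28)² + (37.64)²) = 44.798 km.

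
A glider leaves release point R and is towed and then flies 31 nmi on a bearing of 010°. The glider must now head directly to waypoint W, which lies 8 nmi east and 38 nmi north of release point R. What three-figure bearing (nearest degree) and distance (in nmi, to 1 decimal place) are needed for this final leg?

019°, 7.9 nmi

Leg 1 (010°, 31 nmi): east 31 sin 10° = 5.38, north 31 cos 10° = 30.53
Current position: (5.38, 30.53). Target: (8, 38). Remaining: Δeast = 2.62, Δnorth = 7.47.
Bearing = atan2(2.62, 7.47) mod 360° = 19.30°; distance = √((2.62)² + (7.47)²) = 7.916 nmi.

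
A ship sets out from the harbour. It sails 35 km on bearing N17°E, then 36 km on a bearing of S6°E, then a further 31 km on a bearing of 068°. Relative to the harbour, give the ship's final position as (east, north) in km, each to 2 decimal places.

Leg 1 (N17°E, 35 km): east 35 sin 17° = 10.23, north 35 cos 17° = 33.47
Leg 2 (S6°E, 36 km): east 36 sin 174° = 3.76, north 36 cos 174° = -35.80
Leg 3 (068°, 31 km): east 31 sin 68° = 28.74, north 31 cos 68° = 11.61
Summing: 42.74 km east, 9.28 km north → (42.74, 9.28).

(42.74, 9.28)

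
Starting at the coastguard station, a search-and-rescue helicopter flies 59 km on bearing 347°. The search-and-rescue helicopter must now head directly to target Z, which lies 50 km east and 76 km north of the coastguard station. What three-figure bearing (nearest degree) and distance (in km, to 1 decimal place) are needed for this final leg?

074°, 65.9 km

Leg 1 (347°, 59 km): east 59 sin 347° = -13.27, north 59 cos 347° = 57.49
Current position: (-13.27, 57.49). Target: (50, 76). Remaining: Δeast = 63.27, Δnorth = 18.51.
Bearing = atan2(63.27, 18.51) mod 360° = 73.69°; distance = √((63.27)² + (18.51)²) = 65.925 km.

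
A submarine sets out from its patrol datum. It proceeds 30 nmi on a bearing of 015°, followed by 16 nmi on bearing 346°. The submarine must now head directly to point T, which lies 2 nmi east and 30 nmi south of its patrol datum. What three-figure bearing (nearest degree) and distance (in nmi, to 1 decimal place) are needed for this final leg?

181°, 74.5 nmi

Leg 1 (015°, 30 nmi): east 30 sin 15° = 7.76, north 30 cos 15° = 28.98
Leg 2 (346°, 16 nmi): east 16 sin 346° = -3.87, north 16 cos 346° = 15.52
Current position: (3.89, 44.50). Target: (2, -30). Remaining: Δeast = -1.89, Δnorth = -74.50.
Bearing = atan2(-1.89, -74.50) mod 360° = 181.46°; distance = √((-1.89)² + (-74.50)²) = 74.527 nmi.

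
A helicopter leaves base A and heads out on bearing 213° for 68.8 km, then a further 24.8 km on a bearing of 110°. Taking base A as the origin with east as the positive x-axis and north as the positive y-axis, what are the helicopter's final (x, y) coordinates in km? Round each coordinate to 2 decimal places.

(-14.17, -66.18)

Leg 1 (213°, 68.8 km): east 68.8 sin 213° = -37.47, north 68.8 cos 213° = -57.70
Leg 2 (110°, 24.8 km): east 24.8 sin 110° = 23.30, north 24.8 cos 110° = -8.48
Summing: -14.17 km east, -66.18 km north → (-14.17, -66.18).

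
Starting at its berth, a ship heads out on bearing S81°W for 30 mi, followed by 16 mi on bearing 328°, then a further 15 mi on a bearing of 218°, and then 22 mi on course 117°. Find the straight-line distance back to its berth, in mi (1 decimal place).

Leg 1 (S81°W, 30 mi): east 30 sin 261° = -29.63, north 30 cos 261° = -4.69
Leg 2 (328°, 16 mi): east 16 sin 328° = -8.48, north 16 cos 328° = 13.57
Leg 3 (218°, 15 mi): east 15 sin 218° = -9.23, north 15 cos 218° = -11.82
Leg 4 (117°, 22 mi): east 22 sin 117° = 19.60, north 22 cos 117° = -9.99
Net: -27.74 east, -12.93 north. Distance = √((-27.74)² + (-12.93)²) = 30.608 mi.

30.6 mi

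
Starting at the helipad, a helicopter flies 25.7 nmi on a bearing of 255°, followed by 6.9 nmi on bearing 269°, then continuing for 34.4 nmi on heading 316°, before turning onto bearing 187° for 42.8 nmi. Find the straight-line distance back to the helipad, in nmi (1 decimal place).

65.6 nmi

Leg 1 (255°, 25.7 nmi): east 25.7 sin 255° = -24.82, north 25.7 cos 255° = -6.65
Leg 2 (269°, 6.9 nmi): east 6.9 sin 269° = -6.90, north 6.9 cos 269° = -0.12
Leg 3 (316°, 34.4 nmi): east 34.4 sin 316° = -23.90, north 34.4 cos 316° = 24.75
Leg 4 (187°, 42.8 nmi): east 42.8 sin 187° = -5.22, north 42.8 cos 187° = -42.48
Net: -60.84 east, -24.51 north. Distance = √((-60.84)² + (-24.51)²) = 65.586 nmi.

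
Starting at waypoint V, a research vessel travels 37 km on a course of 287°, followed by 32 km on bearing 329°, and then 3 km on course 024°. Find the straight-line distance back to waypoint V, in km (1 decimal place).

Leg 1 (287°, 37 km): east 37 sin 287° = -35.38, north 37 cos 287° = 10.82
Leg 2 (329°, 32 km): east 32 sin 329° = -16.48, north 32 cos 329° = 27.43
Leg 3 (024°, 3 km): east 3 sin 24° = 1.22, north 3 cos 24° = 2.74
Net: -50.64 east, 40.99 north. Distance = √((-50.64)² + (40.99)²) = 65.152 km.

65.2 km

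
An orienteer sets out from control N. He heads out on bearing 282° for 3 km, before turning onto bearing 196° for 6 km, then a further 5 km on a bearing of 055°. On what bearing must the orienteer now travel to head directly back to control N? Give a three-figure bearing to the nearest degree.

012°

Leg 1 (282°, 3 km): east 3 sin 282° = -2.93, north 3 cos 282° = 0.62
Leg 2 (196°, 6 km): east 6 sin 196° = -1.65, north 6 cos 196° = -5.77
Leg 3 (055°, 5 km): east 5 sin 55° = 4.10, north 5 cos 55° = 2.87
Net displacement: -0.49 east, -2.28 north. Direction back to start is (0.49, 2.28): bearing = atan2(0.49, 2.28) mod 360° = 12.21° ≈ 012°.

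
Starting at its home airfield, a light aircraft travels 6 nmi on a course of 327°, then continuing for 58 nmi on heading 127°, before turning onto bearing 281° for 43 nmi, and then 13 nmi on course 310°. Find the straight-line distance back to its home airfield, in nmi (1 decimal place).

Leg 1 (327°, 6 nmi): east 6 sin 327° = -3.27, north 6 cos 327° = 5.03
Leg 2 (127°, 58 nmi): east 58 sin 127° = 46.32, north 58 cos 127° = -34.91
Leg 3 (281°, 43 nmi): east 43 sin 281° = -42.21, north 43 cos 281° = 8.20
Leg 4 (310°, 13 nmi): east 13 sin 310° = -9.96, north 13 cos 310° = 8.36
Net: -9.12 east, -13.31 north. Distance = √((-9.12)² + (-13.31)²) = 16.134 nmi.

16.1 nmi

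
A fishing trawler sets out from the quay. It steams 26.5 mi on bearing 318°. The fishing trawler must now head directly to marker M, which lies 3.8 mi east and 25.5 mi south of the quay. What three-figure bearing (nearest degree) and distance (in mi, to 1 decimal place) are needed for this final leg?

155°, 50.1 mi

Leg 1 (318°, 26.5 mi): east 26.5 sin 318° = -17.73, north 26.5 cos 318° = 19.69
Current position: (-17.73, 19.69). Target: (3.8, -25.5). Remaining: Δeast = 21.53, Δnorth = -45.19.
Bearing = atan2(21.53, -45.19) mod 360° = 154.52°; distance = √((21.53)² + (-45.19)²) = 50.061 mi.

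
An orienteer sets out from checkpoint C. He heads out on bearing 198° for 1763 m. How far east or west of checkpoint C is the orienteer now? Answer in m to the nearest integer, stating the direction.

Leg 1 (198°, 1763 m): east 1763 sin 198° = -544.80, north 1763 cos 198° = -1676.71
Net east component: -544.80 m.

545 m west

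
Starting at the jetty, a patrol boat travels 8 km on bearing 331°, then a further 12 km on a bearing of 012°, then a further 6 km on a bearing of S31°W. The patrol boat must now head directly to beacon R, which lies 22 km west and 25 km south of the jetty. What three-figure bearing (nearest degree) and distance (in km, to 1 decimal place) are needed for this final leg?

Leg 1 (331°, 8 km): east 8 sin 331° = -3.88, north 8 cos 331° = 7.00
Leg 2 (012°, 12 km): east 12 sin 12° = 2.49, north 12 cos 12° = 11.74
Leg 3 (S31°W, 6 km): east 6 sin 211° = -3.09, north 6 cos 211° = -5.14
Current position: (-4.47, 13.59). Target: (-22, -25). Remaining: Δeast = -17.53, Δnorth = -38.59.
Bearing = atan2(-17.53, -38.59) mod 360° = 204.42°; distance = √((-17.53)² + (-38.59)²) = 42.385 km.

204°, 42.4 km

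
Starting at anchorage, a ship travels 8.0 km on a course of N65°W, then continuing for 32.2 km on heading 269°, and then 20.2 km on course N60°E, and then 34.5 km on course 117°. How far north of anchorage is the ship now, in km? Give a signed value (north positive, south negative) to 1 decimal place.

Leg 1 (N65°W, 8.0 km): east 8.0 sin 295° = -7.25, north 8.0 cos 295° = 3.38
Leg 2 (269°, 32.2 km): east 32.2 sin 269° = -32.20, north 32.2 cos 269° = -0.56
Leg 3 (N60°E, 20.2 km): east 20.2 sin 60° = 17.49, north 20.2 cos 60° = 10.10
Leg 4 (117°, 34.5 km): east 34.5 sin 117° = 30.74, north 34.5 cos 117° = -15.66
Net north component: -2.74 km.

-2.7 km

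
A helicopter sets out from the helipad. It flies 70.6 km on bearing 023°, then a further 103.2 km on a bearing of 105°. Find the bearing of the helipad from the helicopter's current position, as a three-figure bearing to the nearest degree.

253°

Leg 1 (023°, 70.6 km): east 70.6 sin 23° = 27.59, north 70.6 cos 23° = 64.99
Leg 2 (105°, 103.2 km): east 103.2 sin 105° = 99.68, north 103.2 cos 105° = -26.71
Net displacement: 127.27 east, 38.28 north. Direction back to start is (-127.27, -38.28): bearing = atan2(-127.27, -38.28) mod 360° = 253.26° ≈ 253°.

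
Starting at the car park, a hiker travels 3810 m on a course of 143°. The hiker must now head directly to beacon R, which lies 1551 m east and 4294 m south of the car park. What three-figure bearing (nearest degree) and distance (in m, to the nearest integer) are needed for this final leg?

211°, 1455 m

Leg 1 (143°, 3810 m): east 3810 sin 143° = 2292.92, north 3810 cos 143° = -3042.80
Current position: (2292.92, -3042.80). Target: (1551, -4294). Remaining: Δeast = -741.92, Δnorth = -1251.20.
Bearing = atan2(-741.92, -1251.20) mod 360° = 210.67°; distance = √((-741.92)² + (-1251.20)²) = 1454.626 m.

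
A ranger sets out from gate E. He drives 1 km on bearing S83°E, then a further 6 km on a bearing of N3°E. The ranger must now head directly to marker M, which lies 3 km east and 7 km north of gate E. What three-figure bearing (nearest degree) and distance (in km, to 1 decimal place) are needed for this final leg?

Leg 1 (S83°E, 1 km): east 1 sin 97° = 0.99, north 1 cos 97° = -0.12
Leg 2 (N3°E, 6 km): east 6 sin 3° = 0.31, north 6 cos 3° = 5.99
Current position: (1.31, 5.87). Target: (3, 7). Remaining: Δeast = 1.69, Δnorth = 1.13.
Bearing = atan2(1.69, 1.13) mod 360° = 56.28°; distance = √((1.69)² + (1.13)²) = 2.036 km.

056°, 2.0 km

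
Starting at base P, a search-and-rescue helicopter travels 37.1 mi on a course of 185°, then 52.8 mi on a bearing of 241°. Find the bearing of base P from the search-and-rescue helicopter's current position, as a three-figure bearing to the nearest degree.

Leg 1 (185°, 37.1 mi): east 37.1 sin 185° = -3.23, north 37.1 cos 185° = -36.96
Leg 2 (241°, 52.8 mi): east 52.8 sin 241° = -46.18, north 52.8 cos 241° = -25.60
Net displacement: -49.41 east, -62.56 north. Direction back to start is (49.41, 62.56): bearing = atan2(49.41, 62.56) mod 360° = 38.31° ≈ 038°.

038°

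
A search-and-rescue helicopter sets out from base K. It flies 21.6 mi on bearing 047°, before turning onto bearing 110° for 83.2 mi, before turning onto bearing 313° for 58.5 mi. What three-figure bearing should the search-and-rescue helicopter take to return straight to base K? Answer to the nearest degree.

Leg 1 (047°, 21.6 mi): east 21.6 sin 47° = 15.80, north 21.6 cos 47° = 14.73
Leg 2 (110°, 83.2 mi): east 83.2 sin 110° = 78.18, north 83.2 cos 110° = -28.46
Leg 3 (313°, 58.5 mi): east 58.5 sin 313° = -42.78, north 58.5 cos 313° = 39.90
Net displacement: 51.20 east, 26.17 north. Direction back to start is (-51.20, -26.17): bearing = atan2(-51.20, -26.17) mod 360° = 242.92° ≈ 243°.

243°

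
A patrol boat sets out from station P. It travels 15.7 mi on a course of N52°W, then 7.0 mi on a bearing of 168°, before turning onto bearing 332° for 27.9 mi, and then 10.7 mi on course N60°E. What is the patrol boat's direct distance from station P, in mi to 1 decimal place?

Leg 1 (N52°W, 15.7 mi): east 15.7 sin 308° = -12.37, north 15.7 cos 308° = 9.67
Leg 2 (168°, 7.0 mi): east 7.0 sin 168° = 1.46, north 7.0 cos 168° = -6.85
Leg 3 (332°, 27.9 mi): east 27.9 sin 332° = -13.10, north 27.9 cos 332° = 24.63
Leg 4 (N60°E, 10.7 mi): east 10.7 sin 60° = 9.27, north 10.7 cos 60° = 5.35
Net: -14.75 east, 32.80 north. Distance = √((-14.75)² + (32.80)²) = 35.966 mi.

36.0 mi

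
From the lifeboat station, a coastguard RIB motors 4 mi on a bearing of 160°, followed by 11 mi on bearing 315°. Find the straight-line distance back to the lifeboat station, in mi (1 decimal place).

Leg 1 (160°, 4 mi): east 4 sin 160° = 1.37, north 4 cos 160° = -3.76
Leg 2 (315°, 11 mi): east 11 sin 315° = -7.78, north 11 cos 315° = 7.78
Net: -6.41 east, 4.02 north. Distance = √((-6.41)² + (4.02)²) = 7.566 mi.

7.6 mi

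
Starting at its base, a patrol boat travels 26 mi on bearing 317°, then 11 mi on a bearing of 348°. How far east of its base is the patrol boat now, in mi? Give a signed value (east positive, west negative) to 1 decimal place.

-20.0 mi

Leg 1 (317°, 26 mi): east 26 sin 317° = -17.73, north 26 cos 317° = 19.02
Leg 2 (348°, 11 mi): east 11 sin 348° = -2.29, north 11 cos 348° = 10.76
Net east component: -20.02 mi.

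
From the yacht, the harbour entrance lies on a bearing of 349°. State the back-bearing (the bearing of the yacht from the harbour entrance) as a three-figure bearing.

Back-bearing = 349° − 180° = 169°.

169°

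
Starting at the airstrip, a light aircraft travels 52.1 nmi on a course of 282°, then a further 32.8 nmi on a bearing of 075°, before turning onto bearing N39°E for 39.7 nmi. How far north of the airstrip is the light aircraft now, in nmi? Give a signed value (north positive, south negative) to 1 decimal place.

Leg 1 (282°, 52.1 nmi): east 52.1 sin 282° = -50.96, north 52.1 cos 282° = 10.83
Leg 2 (075°, 32.8 nmi): east 32.8 sin 75° = 31.68, north 32.8 cos 75° = 8.49
Leg 3 (N39°E, 39.7 nmi): east 39.7 sin 39° = 24.98, north 39.7 cos 39° = 30.85
Net north component: 50.17 nmi.

50.2 nmi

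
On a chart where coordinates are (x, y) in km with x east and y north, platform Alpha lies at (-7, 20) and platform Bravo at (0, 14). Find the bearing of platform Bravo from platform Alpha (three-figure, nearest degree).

Δeast = 0 − -7 = 7.00; Δnorth = 14 − 20 = -6.00.
Bearing = atan2(Δeast, Δnorth) mod 360° = 130.60° ≈ 131°.

131°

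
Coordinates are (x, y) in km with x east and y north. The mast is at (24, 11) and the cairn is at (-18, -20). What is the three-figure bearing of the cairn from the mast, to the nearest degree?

234°

Δeast = -18 − 24 = -42.00; Δnorth = -20 − 11 = -31.00.
Bearing = atan2(Δeast, Δnorth) mod 360° = 233.57° ≈ 234°.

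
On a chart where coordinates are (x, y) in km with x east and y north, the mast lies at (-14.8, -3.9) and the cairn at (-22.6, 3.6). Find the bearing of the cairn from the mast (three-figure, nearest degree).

314°

Δeast = -22.6 − -14.8 = -7.80; Δnorth = 3.6 − -3.9 = 7.50.
Bearing = atan2(Δeast, Δnorth) mod 360° = 313.88° ≈ 314°.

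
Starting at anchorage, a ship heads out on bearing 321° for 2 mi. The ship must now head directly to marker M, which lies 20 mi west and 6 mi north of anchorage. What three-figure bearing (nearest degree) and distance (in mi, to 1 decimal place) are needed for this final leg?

Leg 1 (321°, 2 mi): east 2 sin 321° = -1.26, north 2 cos 321° = 1.55
Current position: (-1.26, 1.55). Target: (-20, 6). Remaining: Δeast = -18.74, Δnorth = 4.45.
Bearing = atan2(-18.74, 4.45) mod 360° = 283.34°; distance = √((-18.74)² + (4.45)²) = 19.261 mi.

283°, 19.3 mi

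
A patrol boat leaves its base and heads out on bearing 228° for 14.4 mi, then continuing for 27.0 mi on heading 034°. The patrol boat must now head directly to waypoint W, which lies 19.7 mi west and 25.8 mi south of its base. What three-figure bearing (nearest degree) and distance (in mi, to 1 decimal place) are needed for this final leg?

Leg 1 (228°, 14.4 mi): east 14.4 sin 228° = -10.70, north 14.4 cos 228° = -9.64
Leg 2 (034°, 27.0 mi): east 27.0 sin 34° = 15.10, north 27.0 cos 34° = 22.38
Current position: (4.40, 12.75). Target: (-19.7, -25.8). Remaining: Δeast = -24.10, Δnorth = -38.55.
Bearing = atan2(-24.10, -38.55) mod 360° = 212.01°; distance = √((-24.10)² + (-38.55)²) = 45.460 mi.

212°, 45.5 mi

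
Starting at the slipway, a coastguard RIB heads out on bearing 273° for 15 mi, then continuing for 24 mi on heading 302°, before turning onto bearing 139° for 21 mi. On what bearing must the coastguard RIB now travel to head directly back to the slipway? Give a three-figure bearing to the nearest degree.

084°

Leg 1 (273°, 15 mi): east 15 sin 273° = -14.98, north 15 cos 273° = 0.79
Leg 2 (302°, 24 mi): east 24 sin 302° = -20.35, north 24 cos 302° = 12.72
Leg 3 (139°, 21 mi): east 21 sin 139° = 13.78, north 21 cos 139° = -15.85
Net displacement: -21.56 east, -2.35 north. Direction back to start is (21.56, 2.35): bearing = atan2(21.56, 2.35) mod 360° = 83.79° ≈ 084°.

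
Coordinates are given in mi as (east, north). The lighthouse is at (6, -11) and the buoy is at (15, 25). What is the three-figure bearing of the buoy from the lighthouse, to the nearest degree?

Δeast = 15 − 6 = 9.00; Δnorth = 25 − -11 = 36.00.
Bearing = atan2(Δeast, Δnorth) mod 360° = 14.04° ≈ 014°.

014°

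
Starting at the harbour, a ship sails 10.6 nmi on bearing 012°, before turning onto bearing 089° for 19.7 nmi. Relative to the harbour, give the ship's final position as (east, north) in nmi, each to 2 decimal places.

(21.90, 10.71)

Leg 1 (012°, 10.6 nmi): east 10.6 sin 12° = 2.20, north 10.6 cos 12° = 10.37
Leg 2 (089°, 19.7 nmi): east 19.7 sin 89° = 19.70, north 19.7 cos 89° = 0.34
Summing: 21.90 nmi east, 10.71 nmi north → (21.90, 10.71).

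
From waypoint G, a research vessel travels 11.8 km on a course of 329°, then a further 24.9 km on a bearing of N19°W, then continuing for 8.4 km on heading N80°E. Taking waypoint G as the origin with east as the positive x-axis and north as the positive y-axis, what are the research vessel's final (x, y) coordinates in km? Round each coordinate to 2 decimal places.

Leg 1 (329°, 11.8 km): east 11.8 sin 329° = -6.08, north 11.8 cos 329° = 10.11
Leg 2 (N19°W, 24.9 km): east 24.9 sin 341° = -8.11, north 24.9 cos 341° = 23.54
Leg 3 (N80°E, 8.4 km): east 8.4 sin 80° = 8.27, north 8.4 cos 80° = 1.46
Summing: -5.91 km east, 35.12 km north → (-5.91, 35.12).

(-5.91, 35.12)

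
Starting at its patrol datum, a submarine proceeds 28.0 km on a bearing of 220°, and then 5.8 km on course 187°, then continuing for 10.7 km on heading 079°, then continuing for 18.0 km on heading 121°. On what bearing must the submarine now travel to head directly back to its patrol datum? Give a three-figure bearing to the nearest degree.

Leg 1 (220°, 28.0 km): east 28.0 sin 220° = -18.00, north 28.0 cos 220° = -21.45
Leg 2 (187°, 5.8 km): east 5.8 sin 187° = -0.71, north 5.8 cos 187° = -5.76
Leg 3 (079°, 10.7 km): east 10.7 sin 79° = 10.50, north 10.7 cos 79° = 2.04
Leg 4 (121°, 18.0 km): east 18.0 sin 121° = 15.43, north 18.0 cos 121° = -9.27
Net displacement: 7.23 east, -34.44 north. Direction back to start is (-7.23, 34.44): bearing = atan2(-7.23, 34.44) mod 360° = 348.15° ≈ 348°.

348°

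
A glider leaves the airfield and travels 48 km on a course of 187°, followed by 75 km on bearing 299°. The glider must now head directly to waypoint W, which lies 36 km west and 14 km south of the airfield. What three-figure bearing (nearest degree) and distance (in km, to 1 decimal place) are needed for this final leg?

Leg 1 (187°, 48 km): east 48 sin 187° = -5.85, north 48 cos 187° = -47.64
Leg 2 (299°, 75 km): east 75 sin 299° = -65.60, north 75 cos 299° = 36.36
Current position: (-71.45, -11.28). Target: (-36, -14). Remaining: Δeast = 35.45, Δnorth = -2.72.
Bearing = atan2(35.45, -2.72) mod 360° = 94.39°; distance = √((35.45)² + (-2.72)²) = 35.550 km.

094°, 35.6 km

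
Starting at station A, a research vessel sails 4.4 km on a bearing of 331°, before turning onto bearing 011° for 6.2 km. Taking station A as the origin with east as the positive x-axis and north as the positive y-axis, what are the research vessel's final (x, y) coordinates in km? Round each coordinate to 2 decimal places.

(-0.95, 9.93)

Leg 1 (331°, 4.4 km): east 4.4 sin 331° = -2.13, north 4.4 cos 331° = 3.85
Leg 2 (011°, 6.2 km): east 6.2 sin 11° = 1.18, north 6.2 cos 11° = 6.09
Summing: -0.95 km east, 9.93 km north → (-0.95, 9.93).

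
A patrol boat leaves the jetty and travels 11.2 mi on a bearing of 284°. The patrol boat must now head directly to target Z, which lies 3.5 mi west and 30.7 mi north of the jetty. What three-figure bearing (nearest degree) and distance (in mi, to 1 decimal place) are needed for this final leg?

Leg 1 (284°, 11.2 mi): east 11.2 sin 284° = -10.87, north 11.2 cos 284° = 2.71
Current position: (-10.87, 2.71). Target: (-3.5, 30.7). Remaining: Δeast = 7.37, Δnorth = 27.99.
Bearing = atan2(7.37, 27.99) mod 360° = 14.75°; distance = √((7.37)² + (27.99)²) = 28.944 mi.

015°, 28.9 mi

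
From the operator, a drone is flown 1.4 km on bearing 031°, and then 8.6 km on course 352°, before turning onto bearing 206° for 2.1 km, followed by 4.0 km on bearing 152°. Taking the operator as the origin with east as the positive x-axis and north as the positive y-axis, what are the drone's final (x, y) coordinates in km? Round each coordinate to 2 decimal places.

Leg 1 (031°, 1.4 km): east 1.4 sin 31° = 0.72, north 1.4 cos 31° = 1.20
Leg 2 (352°, 8.6 km): east 8.6 sin 352° = -1.20, north 8.6 cos 352° = 8.52
Leg 3 (206°, 2.1 km): east 2.1 sin 206° = -0.92, north 2.1 cos 206° = -1.89
Leg 4 (152°, 4.0 km): east 4.0 sin 152° = 1.88, north 4.0 cos 152° = -3.53
Summing: 0.48 km east, 4.30 km north → (0.48, 4.30).

(0.48, 4.30)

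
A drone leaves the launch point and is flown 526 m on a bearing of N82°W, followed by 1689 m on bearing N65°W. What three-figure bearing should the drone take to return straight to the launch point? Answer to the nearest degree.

111°

Leg 1 (N82°W, 526 m): east 526 sin 278° = -520.88, north 526 cos 278° = 73.21
Leg 2 (N65°W, 1689 m): east 1689 sin 295° = -1530.75, north 1689 cos 295° = 713.80
Net displacement: -2051.63 east, 787.01 north. Direction back to start is (2051.63, -787.01): bearing = atan2(2051.63, -787.01) mod 360° = 110.99° ≈ 111°.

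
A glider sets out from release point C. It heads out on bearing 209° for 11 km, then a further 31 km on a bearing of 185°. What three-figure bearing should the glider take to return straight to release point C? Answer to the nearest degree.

011°

Leg 1 (209°, 11 km): east 11 sin 209° = -5.33, north 11 cos 209° = -9.62
Leg 2 (185°, 31 km): east 31 sin 185° = -2.70, north 31 cos 185° = -30.88
Net displacement: -8.03 east, -40.50 north. Direction back to start is (8.03, 40.50): bearing = atan2(8.03, 40.50) mod 360° = 11.22° ≈ 011°.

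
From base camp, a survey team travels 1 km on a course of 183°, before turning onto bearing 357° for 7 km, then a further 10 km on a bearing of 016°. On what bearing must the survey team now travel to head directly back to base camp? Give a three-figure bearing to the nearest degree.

Leg 1 (183°, 1 km): east 1 sin 183° = -0.05, north 1 cos 183° = -1.00
Leg 2 (357°, 7 km): east 7 sin 357° = -0.37, north 7 cos 357° = 6.99
Leg 3 (016°, 10 km): east 10 sin 16° = 2.76, north 10 cos 16° = 9.61
Net displacement: 2.34 east, 15.60 north. Direction back to start is (-2.34, -15.60): bearing = atan2(-2.34, -15.60) mod 360° = 188.52° ≈ 189°.

189°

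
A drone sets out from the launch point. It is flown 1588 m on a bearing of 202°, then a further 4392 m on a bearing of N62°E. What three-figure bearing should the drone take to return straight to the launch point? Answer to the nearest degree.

260°

Leg 1 (202°, 1588 m): east 1588 sin 202° = -594.88, north 1588 cos 202° = -1472.37
Leg 2 (N62°E, 4392 m): east 4392 sin 62° = 3877.91, north 4392 cos 62° = 2061.92
Net displacement: 3283.03 east, 589.55 north. Direction back to start is (-3283.03, -589.55): bearing = atan2(-3283.03, -589.55) mod 360° = 259.82° ≈ 260°.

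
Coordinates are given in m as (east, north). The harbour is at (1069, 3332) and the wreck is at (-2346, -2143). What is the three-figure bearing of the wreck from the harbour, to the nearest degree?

212°

Δeast = -2346 − 1069 = -3415.00; Δnorth = -2143 − 3332 = -5475.00.
Bearing = atan2(Δeast, Δnorth) mod 360° = 211.95° ≈ 212°.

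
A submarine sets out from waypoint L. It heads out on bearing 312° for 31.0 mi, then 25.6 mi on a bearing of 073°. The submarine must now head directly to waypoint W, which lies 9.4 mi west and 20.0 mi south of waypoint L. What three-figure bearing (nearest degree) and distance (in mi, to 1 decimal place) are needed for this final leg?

Leg 1 (312°, 31.0 mi): east 31.0 sin 312° = -23.04, north 31.0 cos 312° = 20.74
Leg 2 (073°, 25.6 mi): east 25.6 sin 73° = 24.48, north 25.6 cos 73° = 7.48
Current position: (1.44, 28.23). Target: (-9.4, -20.0). Remaining: Δeast = -10.84, Δnorth = -48.23.
Bearing = atan2(-10.84, -48.23) mod 360° = 192.67°; distance = √((-10.84)² + (-48.23)²) = 49.432 mi.

193°, 49.4 mi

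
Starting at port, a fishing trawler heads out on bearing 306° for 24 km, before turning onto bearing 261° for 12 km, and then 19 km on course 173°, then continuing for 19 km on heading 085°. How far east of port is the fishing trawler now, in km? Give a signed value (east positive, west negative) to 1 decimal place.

-10.0 km

Leg 1 (306°, 24 km): east 24 sin 306° = -19.42, north 24 cos 306° = 14.11
Leg 2 (261°, 12 km): east 12 sin 261° = -11.85, north 12 cos 261° = -1.88
Leg 3 (173°, 19 km): east 19 sin 173° = 2.32, north 19 cos 173° = -18.86
Leg 4 (085°, 19 km): east 19 sin 85° = 18.93, north 19 cos 85° = 1.66
Net east component: -10.03 km.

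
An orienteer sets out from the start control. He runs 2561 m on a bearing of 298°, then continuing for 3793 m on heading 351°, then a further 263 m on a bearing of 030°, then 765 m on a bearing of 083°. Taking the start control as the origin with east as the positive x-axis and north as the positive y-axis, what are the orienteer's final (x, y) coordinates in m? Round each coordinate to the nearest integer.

(-1964, 5270)

Leg 1 (298°, 2561 m): east 2561 sin 298° = -2261.23, north 2561 cos 298° = 1202.32
Leg 2 (351°, 3793 m): east 3793 sin 351° = -593.36, north 3793 cos 351° = 3746.30
Leg 3 (030°, 263 m): east 263 sin 30° = 131.50, north 263 cos 30° = 227.76
Leg 4 (083°, 765 m): east 765 sin 83° = 759.30, north 765 cos 83° = 93.23
Summing: -1963.79 m east, 5269.61 m north → (-1964, 5270).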